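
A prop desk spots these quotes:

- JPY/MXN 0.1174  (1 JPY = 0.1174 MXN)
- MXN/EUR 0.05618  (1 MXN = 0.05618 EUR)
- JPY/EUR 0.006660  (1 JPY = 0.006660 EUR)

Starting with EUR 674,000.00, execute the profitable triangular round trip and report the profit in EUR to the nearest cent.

Profit: EUR 6,588.01

Profitable loop is EUR → MXN → JPY → EUR:
EUR 674,000.00 ÷ 0.05618 = MXN 11,997,152.01
MXN 11,997,152.01 ÷ 0.1174 = JPY 102,190,392
JPY 102,190,392 × 0.006660 = EUR 680,588.01
Profit = EUR 680,588.01 − EUR 674,000.00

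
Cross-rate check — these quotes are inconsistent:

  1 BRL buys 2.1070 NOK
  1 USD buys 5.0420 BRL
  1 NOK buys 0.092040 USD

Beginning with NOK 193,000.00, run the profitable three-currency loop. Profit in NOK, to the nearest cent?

Profit: NOK 4,384.63

Profitable loop is NOK → BRL → USD → NOK:
NOK 193,000.00 ÷ 2.1070 = BRL 91,599.43
BRL 91,599.43 ÷ 5.0420 = USD 18,167.28
USD 18,167.28 ÷ 0.092040 = NOK 197,384.63
Profit = NOK 197,384.63 − NOK 193,000.00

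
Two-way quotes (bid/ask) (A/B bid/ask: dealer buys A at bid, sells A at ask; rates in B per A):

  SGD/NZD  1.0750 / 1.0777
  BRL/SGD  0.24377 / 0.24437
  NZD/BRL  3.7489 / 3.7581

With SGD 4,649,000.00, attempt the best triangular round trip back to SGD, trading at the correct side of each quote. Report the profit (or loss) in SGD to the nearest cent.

Net profit: SGD 48,269.11

Best loop SGD → BRL → NZD → SGD:
SGD 4,649,000.00 ÷ 0.24437 (buy BRL at ask) = BRL 19,024,430.17
BRL 19,024,430.17 ÷ 3.7581 (buy NZD at ask) = NZD 5,062,246.92
NZD 5,062,246.92 ÷ 1.0777 (buy SGD at ask) = SGD 4,697,269.11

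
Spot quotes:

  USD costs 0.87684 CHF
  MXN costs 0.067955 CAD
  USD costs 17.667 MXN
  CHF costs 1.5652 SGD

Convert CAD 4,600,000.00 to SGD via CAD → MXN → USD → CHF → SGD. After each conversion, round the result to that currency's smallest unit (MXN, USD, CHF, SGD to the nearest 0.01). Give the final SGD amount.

SGD 5,258,523.26

CAD 4,600,000.00 ÷ 0.067955 = MXN 67,691,854.90
MXN 67,691,854.90 ÷ 17.667 = USD 3,831,542.14
USD 3,831,542.14 × 0.87684 = CHF 3,359,649.41
CHF 3,359,649.41 × 1.5652 = SGD 5,258,523.26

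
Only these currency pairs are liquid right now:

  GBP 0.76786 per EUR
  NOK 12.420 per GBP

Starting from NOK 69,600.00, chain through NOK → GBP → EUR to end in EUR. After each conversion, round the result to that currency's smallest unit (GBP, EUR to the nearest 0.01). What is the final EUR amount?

EUR 7,298.02

NOK 69,600.00 ÷ 12.420 = GBP 5,603.86
GBP 5,603.86 ÷ 0.76786 = EUR 7,298.02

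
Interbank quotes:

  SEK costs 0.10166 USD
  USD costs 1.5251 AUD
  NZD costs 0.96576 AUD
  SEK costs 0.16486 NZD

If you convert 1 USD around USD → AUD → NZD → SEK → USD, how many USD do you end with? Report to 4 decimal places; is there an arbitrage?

Around USD → AUD → NZD → SEK → USD: 1 × 1.5251 ÷ 0.96576 ÷ 0.16486 × 0.10166 = 0.973787
Product < 1; profitable direction is USD → SEK → NZD → AUD → USD.

0.9738 (arbitrage exists)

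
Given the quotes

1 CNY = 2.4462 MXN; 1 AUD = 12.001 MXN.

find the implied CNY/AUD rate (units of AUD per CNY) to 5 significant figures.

CNY/AUD = 0.20383

1 CNY × 2.4462 = 2.4462 MXN
2.4462 MXN ÷ 12.001 = 0.203833 AUD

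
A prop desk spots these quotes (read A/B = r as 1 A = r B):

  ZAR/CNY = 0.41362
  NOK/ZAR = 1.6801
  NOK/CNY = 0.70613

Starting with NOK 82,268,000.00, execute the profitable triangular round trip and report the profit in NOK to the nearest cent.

Profitable loop is NOK → CNY → ZAR → NOK:
NOK 82,268,000.00 × 0.70613 = CNY 58,091,902.84
CNY 58,091,902.84 ÷ 0.41362 = ZAR 140,447,519.08
ZAR 140,447,519.08 ÷ 1.6801 = NOK 83,594,737.86
Profit = NOK 83,594,737.86 − NOK 82,268,000.00

Profit: NOK 1,326,737.86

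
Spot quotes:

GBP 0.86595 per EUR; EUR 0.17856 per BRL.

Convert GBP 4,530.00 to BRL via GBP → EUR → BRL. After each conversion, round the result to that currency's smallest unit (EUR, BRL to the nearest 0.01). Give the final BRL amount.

BRL 29,296.88

GBP 4,530.00 ÷ 0.86595 = EUR 5,231.25
EUR 5,231.25 ÷ 0.17856 = BRL 29,296.88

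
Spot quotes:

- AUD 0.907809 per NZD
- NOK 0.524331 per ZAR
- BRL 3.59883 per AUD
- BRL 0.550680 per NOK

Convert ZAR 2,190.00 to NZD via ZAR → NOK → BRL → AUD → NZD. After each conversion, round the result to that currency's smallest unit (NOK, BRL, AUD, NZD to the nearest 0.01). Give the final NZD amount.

ZAR 2,190.00 × 0.524331 = NOK 1,148.28
NOK 1,148.28 × 0.550680 = BRL 632.33
BRL 632.33 ÷ 3.59883 = AUD 175.70
AUD 175.70 ÷ 0.907809 = NZD 193.54

NZD 193.54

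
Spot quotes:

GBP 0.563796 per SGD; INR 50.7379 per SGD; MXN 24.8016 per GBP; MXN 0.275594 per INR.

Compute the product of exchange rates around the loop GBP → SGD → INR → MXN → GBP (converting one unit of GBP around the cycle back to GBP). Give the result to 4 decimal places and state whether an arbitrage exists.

1.0000 (no arbitrage)

Around GBP → SGD → INR → MXN → GBP: 1 ÷ 0.563796 × 50.7379 × 0.275594 ÷ 24.8016 = 1.000001
Product ≈ 1 (deviation 0.000%, within rounding noise).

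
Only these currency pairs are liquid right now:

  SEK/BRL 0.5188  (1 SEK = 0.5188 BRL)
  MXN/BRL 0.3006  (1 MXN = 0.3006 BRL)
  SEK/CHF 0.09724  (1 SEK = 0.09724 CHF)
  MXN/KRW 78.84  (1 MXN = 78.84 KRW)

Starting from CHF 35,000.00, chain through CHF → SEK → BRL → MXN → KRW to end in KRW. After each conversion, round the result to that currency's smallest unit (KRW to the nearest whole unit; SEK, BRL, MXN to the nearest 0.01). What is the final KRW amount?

CHF 35,000.00 ÷ 0.09724 = SEK 359,934.18
SEK 359,934.18 × 0.5188 = BRL 186,733.85
BRL 186,733.85 ÷ 0.3006 = MXN 621,203.76
MXN 621,203.76 × 78.84 = KRW 48,975,704

KRW 48,975,704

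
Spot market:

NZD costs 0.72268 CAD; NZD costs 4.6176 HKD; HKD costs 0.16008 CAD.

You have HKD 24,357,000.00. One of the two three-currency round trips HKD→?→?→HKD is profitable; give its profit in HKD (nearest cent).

Profit: HKD 556,293.55

Profitable loop is HKD → CAD → NZD → HKD:
HKD 24,357,000.00 × 0.16008 = CAD 3,899,068.56
CAD 3,899,068.56 ÷ 0.72268 = NZD 5,395,290.53
NZD 5,395,290.53 × 4.6176 = HKD 24,913,293.55
Profit = HKD 24,913,293.55 − HKD 24,357,000.00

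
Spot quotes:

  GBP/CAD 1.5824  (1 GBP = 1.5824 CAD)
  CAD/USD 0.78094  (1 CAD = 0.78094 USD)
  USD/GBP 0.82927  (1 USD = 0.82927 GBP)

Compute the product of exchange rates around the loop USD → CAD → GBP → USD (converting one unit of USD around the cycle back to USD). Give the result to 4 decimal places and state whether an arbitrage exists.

Around USD → CAD → GBP → USD: 1 ÷ 0.78094 ÷ 1.5824 ÷ 0.82927 = 0.975821
Product < 1; profitable direction is USD → GBP → CAD → USD.

0.9758 (arbitrage exists)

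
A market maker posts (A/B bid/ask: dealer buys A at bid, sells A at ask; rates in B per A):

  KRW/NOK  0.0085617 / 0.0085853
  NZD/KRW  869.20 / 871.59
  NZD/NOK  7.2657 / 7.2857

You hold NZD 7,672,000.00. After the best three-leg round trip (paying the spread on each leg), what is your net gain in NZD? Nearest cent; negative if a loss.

Best loop NZD → KRW → NOK → NZD:
NZD 7,672,000.00 × 869.20 (sell NZD at bid) = KRW 6,668,502,400
KRW 6,668,502,400 × 0.0085617 (sell KRW at bid) = NOK 57,093,717.00
NOK 57,093,717.00 ÷ 7.2857 (buy NZD at ask) = NZD 7,836,407.89

Net profit: NZD 164,407.89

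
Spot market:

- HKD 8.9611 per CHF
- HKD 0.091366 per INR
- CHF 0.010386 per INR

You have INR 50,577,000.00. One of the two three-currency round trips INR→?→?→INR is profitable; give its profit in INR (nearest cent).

Profitable loop is INR → CHF → HKD → INR:
INR 50,577,000.00 × 0.010386 = CHF 525,292.72
CHF 525,292.72 × 8.9611 = HKD 4,707,200.61
HKD 4,707,200.61 ÷ 0.091366 = INR 51,520,265.87
Profit = INR 51,520,265.87 − INR 50,577,000.00

Profit: INR 943,265.87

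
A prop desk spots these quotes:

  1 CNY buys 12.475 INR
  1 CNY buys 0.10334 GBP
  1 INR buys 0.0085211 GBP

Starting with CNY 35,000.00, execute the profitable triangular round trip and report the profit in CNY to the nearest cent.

Profit: CNY 1,002.76

Profitable loop is CNY → INR → GBP → CNY:
CNY 35,000.00 × 12.475 = INR 436,625.00
INR 436,625.00 × 0.0085211 = GBP 3,720.53
GBP 3,720.53 ÷ 0.10334 = CNY 36,002.76
Profit = CNY 36,002.76 − CNY 35,000.00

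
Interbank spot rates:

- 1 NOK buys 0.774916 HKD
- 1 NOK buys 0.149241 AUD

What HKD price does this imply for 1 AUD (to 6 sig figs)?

AUD/HKD = 5.19238

1 AUD ÷ 0.149241 = 6.70057 NOK
6.70057 NOK × 0.774916 = 5.19238 HKD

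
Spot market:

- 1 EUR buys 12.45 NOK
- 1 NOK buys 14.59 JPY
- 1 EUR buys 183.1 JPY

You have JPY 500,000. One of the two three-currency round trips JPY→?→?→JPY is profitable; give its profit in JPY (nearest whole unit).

Profitable loop is JPY → NOK → EUR → JPY:
JPY 500,000 ÷ 14.59 = NOK 34,270.05
NOK 34,270.05 ÷ 12.45 = EUR 2,752.61
EUR 2,752.61 × 183.1 = JPY 504,004
Profit = JPY 504,004 − JPY 500,000

Profit: JPY 4,004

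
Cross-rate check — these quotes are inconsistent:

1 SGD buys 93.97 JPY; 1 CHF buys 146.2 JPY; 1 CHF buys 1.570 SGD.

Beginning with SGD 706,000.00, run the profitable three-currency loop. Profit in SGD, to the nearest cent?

Profit: SGD 6,436.58

Profitable loop is SGD → JPY → CHF → SGD:
SGD 706,000.00 × 93.97 = JPY 66,342,820
JPY 66,342,820 ÷ 146.2 = CHF 453,781.26
CHF 453,781.26 × 1.570 = SGD 712,436.58
Profit = SGD 712,436.58 − SGD 706,000.00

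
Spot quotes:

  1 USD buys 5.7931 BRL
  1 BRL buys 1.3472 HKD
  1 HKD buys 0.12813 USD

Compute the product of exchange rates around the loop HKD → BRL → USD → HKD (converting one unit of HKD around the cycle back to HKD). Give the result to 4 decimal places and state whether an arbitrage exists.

1.0000 (no arbitrage)

Around HKD → BRL → USD → HKD: 1 ÷ 1.3472 ÷ 5.7931 ÷ 0.12813 = 1.000014
Product ≈ 1 (deviation 0.001%, within rounding noise).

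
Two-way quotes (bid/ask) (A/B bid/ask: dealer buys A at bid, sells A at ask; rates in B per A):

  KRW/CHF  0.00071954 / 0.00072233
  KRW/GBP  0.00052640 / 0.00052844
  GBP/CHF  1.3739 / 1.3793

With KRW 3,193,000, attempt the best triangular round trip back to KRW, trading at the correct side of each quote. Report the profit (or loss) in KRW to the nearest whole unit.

Best loop KRW → GBP → CHF → KRW:
KRW 3,193,000 × 0.00052640 (sell KRW at bid) = GBP 1,680.80
GBP 1,680.80 × 1.3739 (sell GBP at bid) = CHF 2,309.24
CHF 2,309.24 ÷ 0.00072233 (buy KRW at ask) = KRW 3,196,938

Net profit: KRW 3,938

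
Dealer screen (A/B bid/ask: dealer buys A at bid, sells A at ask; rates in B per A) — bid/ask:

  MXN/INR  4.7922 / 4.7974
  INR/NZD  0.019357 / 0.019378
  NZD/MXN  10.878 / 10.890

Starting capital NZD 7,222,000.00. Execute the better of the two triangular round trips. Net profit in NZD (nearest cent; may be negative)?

Net profit: NZD 65,516.04

Best loop NZD → MXN → INR → NZD:
NZD 7,222,000.00 × 10.878 (sell NZD at bid) = MXN 78,560,916.00
MXN 78,560,916.00 × 4.7922 (sell MXN at bid) = INR 376,479,621.66
INR 376,479,621.66 × 0.019357 (sell INR at bid) = NZD 7,287,516.04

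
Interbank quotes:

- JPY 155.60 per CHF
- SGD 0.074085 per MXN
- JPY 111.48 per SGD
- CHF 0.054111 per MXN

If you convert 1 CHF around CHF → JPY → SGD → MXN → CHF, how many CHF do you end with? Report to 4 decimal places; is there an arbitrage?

1.0195 (arbitrage exists)

Around CHF → JPY → SGD → MXN → CHF: 1 × 155.60 ÷ 111.48 ÷ 0.074085 × 0.054111 = 1.019455
Product > 1; profitable direction is CHF → JPY → SGD → MXN → CHF.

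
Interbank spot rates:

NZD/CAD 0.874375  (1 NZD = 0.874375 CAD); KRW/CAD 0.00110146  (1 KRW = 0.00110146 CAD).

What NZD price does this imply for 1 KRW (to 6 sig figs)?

1 KRW × 0.00110146 = 0.00110146 CAD
0.00110146 CAD ÷ 0.874375 = 0.00125971 NZD

KRW/NZD = 0.00125971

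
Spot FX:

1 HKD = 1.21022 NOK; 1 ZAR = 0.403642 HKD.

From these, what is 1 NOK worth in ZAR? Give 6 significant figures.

NOK/ZAR = 2.04710

1 NOK ÷ 1.21022 = 0.826296 HKD
0.826296 HKD ÷ 0.403642 = 2.0471 ZAR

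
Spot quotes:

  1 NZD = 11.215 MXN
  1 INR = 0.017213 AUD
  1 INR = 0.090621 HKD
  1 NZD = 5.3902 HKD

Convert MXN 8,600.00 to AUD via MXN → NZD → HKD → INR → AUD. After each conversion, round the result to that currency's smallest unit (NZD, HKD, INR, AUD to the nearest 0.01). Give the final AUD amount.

MXN 8,600.00 ÷ 11.215 = NZD 766.83
NZD 766.83 × 5.3902 = HKD 4,133.37
HKD 4,133.37 ÷ 0.090621 = INR 45,611.61
INR 45,611.61 × 0.017213 = AUD 785.11

AUD 785.11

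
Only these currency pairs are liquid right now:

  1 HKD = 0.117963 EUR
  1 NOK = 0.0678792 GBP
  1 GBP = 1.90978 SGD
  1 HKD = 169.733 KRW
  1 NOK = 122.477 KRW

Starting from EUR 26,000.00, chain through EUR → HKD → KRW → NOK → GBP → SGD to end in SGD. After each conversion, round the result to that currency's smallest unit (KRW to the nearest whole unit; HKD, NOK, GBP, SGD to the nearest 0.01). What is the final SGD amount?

EUR 26,000.00 ÷ 0.117963 = HKD 220,408.09
HKD 220,408.09 × 169.733 = KRW 37,410,526
KRW 37,410,526 ÷ 122.477 = NOK 305,449.40
NOK 305,449.40 × 0.0678792 = GBP 20,733.66
GBP 20,733.66 × 1.90978 = SGD 39,596.73

SGD 39,596.73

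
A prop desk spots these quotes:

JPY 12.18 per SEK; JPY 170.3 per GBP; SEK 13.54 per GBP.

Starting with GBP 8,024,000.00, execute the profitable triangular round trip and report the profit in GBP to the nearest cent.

Profitable loop is GBP → JPY → SEK → GBP:
GBP 8,024,000.00 × 170.3 = JPY 1,366,487,200
JPY 1,366,487,200 ÷ 12.18 = SEK 112,191,067.32
SEK 112,191,067.32 ÷ 13.54 = GBP 8,285,898.62
Profit = GBP 8,285,898.62 − GBP 8,024,000.00

Profit: GBP 261,898.62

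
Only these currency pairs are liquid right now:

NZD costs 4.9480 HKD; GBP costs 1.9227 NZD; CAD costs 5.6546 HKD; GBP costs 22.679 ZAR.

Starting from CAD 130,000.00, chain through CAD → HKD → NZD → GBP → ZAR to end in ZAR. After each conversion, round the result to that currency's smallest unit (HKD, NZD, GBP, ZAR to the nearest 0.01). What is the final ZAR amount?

CAD 130,000.00 × 5.6546 = HKD 735,098.00
HKD 735,098.00 ÷ 4.9480 = NZD 148,564.67
NZD 148,564.67 ÷ 1.9227 = GBP 77,268.77
GBP 77,268.77 × 22.679 = ZAR 1,752,378.43

ZAR 1,752,378.43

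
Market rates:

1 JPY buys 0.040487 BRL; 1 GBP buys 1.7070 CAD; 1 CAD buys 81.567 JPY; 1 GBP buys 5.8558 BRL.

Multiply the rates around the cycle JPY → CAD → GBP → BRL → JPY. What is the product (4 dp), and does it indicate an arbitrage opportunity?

Around JPY → CAD → GBP → BRL → JPY: 1 ÷ 81.567 ÷ 1.7070 × 5.8558 ÷ 0.040487 = 1.038778
Product > 1; profitable direction is JPY → CAD → GBP → BRL → JPY.

1.0388 (arbitrage exists)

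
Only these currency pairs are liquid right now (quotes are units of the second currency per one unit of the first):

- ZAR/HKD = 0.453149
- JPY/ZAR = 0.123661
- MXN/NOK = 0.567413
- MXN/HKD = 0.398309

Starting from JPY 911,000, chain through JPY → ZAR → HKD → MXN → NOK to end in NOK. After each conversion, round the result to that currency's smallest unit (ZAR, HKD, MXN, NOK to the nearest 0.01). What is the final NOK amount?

NOK 72,722.92

JPY 911,000 × 0.123661 = ZAR 112,655.17
ZAR 112,655.17 × 0.453149 = HKD 51,049.58
HKD 51,049.58 ÷ 0.398309 = MXN 128,165.77
MXN 128,165.77 × 0.567413 = NOK 72,722.92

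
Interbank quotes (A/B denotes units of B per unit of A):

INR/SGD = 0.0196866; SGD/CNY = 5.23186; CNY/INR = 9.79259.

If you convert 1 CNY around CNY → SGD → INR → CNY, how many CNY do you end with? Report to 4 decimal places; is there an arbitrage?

Around CNY → SGD → INR → CNY: 1 ÷ 5.23186 ÷ 0.0196866 ÷ 9.79259 = 0.991461
Product < 1; profitable direction is CNY → INR → SGD → CNY.

0.9915 (arbitrage exists)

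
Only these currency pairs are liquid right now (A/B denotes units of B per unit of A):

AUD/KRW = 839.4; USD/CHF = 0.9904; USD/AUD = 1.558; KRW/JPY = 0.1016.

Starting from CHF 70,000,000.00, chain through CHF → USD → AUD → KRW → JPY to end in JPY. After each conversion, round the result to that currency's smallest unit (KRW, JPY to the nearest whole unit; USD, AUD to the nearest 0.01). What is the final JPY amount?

JPY 9,391,123,124

CHF 70,000,000.00 ÷ 0.9904 = USD 70,678,513.73
USD 70,678,513.73 × 1.558 = AUD 110,117,124.39
AUD 110,117,124.39 × 839.4 = KRW 92,432,314,213
KRW 92,432,314,213 × 0.1016 = JPY 9,391,123,124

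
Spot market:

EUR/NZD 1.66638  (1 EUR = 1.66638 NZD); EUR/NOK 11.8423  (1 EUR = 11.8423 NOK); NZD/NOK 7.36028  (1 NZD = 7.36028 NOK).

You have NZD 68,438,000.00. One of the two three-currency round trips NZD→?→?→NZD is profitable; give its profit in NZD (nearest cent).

Profit: NZD 2,442,966.58

Profitable loop is NZD → NOK → EUR → NZD:
NZD 68,438,000.00 × 7.36028 = NOK 503,722,842.64
NOK 503,722,842.64 ÷ 11.8423 = EUR 42,535,896.12
EUR 42,535,896.12 × 1.66638 = NZD 70,880,966.58
Profit = NZD 70,880,966.58 − NZD 68,438,000.00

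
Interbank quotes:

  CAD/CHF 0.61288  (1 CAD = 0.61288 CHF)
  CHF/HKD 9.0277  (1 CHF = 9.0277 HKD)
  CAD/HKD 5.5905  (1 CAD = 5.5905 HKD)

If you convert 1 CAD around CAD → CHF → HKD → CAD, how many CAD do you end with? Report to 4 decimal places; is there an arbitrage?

0.9897 (arbitrage exists)

Around CAD → CHF → HKD → CAD: 1 × 0.61288 × 9.0277 ÷ 5.5905 = 0.989696
Product < 1; profitable direction is CAD → HKD → CHF → CAD.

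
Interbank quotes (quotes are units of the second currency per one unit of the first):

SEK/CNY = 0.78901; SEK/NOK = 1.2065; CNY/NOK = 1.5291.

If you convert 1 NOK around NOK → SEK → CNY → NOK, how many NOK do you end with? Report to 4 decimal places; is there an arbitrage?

Around NOK → SEK → CNY → NOK: 1 ÷ 1.2065 × 0.78901 × 1.5291 = 0.999979
Product ≈ 1 (deviation 0.002%, within rounding noise).

1.0000 (no arbitrage)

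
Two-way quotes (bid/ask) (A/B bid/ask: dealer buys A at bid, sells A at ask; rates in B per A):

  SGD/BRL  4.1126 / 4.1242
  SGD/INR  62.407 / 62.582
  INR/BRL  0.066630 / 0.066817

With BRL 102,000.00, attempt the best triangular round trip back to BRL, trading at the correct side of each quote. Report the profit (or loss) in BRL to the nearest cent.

Best loop BRL → SGD → INR → BRL:
BRL 102,000.00 ÷ 4.1242 (buy SGD at ask) = SGD 24,732.07
SGD 24,732.07 × 62.407 (sell SGD at bid) = INR 1,543,454.25
INR 1,543,454.25 × 0.066630 (sell INR at bid) = BRL 102,840.36

Net profit: BRL 840.36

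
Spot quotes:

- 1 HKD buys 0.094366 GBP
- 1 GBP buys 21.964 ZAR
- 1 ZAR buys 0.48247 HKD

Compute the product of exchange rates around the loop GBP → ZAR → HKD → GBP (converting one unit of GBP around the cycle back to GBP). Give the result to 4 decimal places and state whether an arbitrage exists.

Around GBP → ZAR → HKD → GBP: 1 × 21.964 × 0.48247 × 0.094366 = 0.999994
Product ≈ 1 (deviation 0.001%, within rounding noise).

1.0000 (no arbitrage)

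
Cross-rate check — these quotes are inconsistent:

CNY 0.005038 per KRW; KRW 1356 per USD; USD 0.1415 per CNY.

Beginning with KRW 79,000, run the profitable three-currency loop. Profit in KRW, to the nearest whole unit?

Profit: KRW 2,725

Profitable loop is KRW → USD → CNY → KRW:
KRW 79,000 ÷ 1356 = USD 58.26
USD 58.26 ÷ 0.1415 = CNY 411.73
CNY 411.73 ÷ 0.005038 = KRW 81,725
Profit = KRW 81,725 − KRW 79,000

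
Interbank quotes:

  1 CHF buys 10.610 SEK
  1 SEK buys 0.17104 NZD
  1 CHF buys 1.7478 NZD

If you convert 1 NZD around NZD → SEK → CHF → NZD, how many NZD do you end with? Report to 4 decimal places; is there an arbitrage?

Around NZD → SEK → CHF → NZD: 1 ÷ 0.17104 ÷ 10.610 × 1.7478 = 0.963116
Product < 1; profitable direction is NZD → CHF → SEK → NZD.

0.9631 (arbitrage exists)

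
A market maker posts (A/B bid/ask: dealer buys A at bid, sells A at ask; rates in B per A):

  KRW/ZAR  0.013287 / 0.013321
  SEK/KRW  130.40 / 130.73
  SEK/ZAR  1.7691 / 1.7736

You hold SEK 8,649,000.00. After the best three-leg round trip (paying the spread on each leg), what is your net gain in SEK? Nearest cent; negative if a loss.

Net profit: SEK 137,303.28

Best loop SEK → ZAR → KRW → SEK:
SEK 8,649,000.00 × 1.7691 (sell SEK at bid) = ZAR 15,300,945.90
ZAR 15,300,945.90 ÷ 0.013321 (buy KRW at ask) = KRW 1,148,633,428
KRW 1,148,633,428 ÷ 130.73 (buy SEK at ask) = SEK 8,786,303.28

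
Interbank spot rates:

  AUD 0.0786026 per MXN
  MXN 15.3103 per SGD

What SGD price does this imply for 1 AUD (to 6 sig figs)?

1 AUD ÷ 0.0786026 = 12.7222 MXN
12.7222 MXN ÷ 15.3103 = 0.830959 SGD

AUD/SGD = 0.830959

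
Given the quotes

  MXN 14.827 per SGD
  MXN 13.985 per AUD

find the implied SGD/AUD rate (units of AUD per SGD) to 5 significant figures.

1 SGD × 14.827 = 14.827 MXN
14.827 MXN ÷ 13.985 = 1.06021 AUD

SGD/AUD = 1.0602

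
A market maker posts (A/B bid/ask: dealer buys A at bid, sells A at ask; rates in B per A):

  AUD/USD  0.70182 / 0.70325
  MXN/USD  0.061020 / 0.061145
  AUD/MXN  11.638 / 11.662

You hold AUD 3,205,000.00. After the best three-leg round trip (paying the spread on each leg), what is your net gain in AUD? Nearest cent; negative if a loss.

Net profit: AUD 31,449.61

Best loop AUD → MXN → USD → AUD:
AUD 3,205,000.00 × 11.638 (sell AUD at bid) = MXN 37,299,790.00
MXN 37,299,790.00 × 0.061020 (sell MXN at bid) = USD 2,276,033.19
USD 2,276,033.19 ÷ 0.70325 (buy AUD at ask) = AUD 3,236,449.61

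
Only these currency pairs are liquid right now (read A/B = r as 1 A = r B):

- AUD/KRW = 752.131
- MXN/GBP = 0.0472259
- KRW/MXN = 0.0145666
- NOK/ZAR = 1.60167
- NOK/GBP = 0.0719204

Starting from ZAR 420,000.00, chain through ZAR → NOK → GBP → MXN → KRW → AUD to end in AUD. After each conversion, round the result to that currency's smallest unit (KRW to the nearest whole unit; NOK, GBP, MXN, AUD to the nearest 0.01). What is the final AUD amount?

AUD 36,449.91

ZAR 420,000.00 ÷ 1.60167 = NOK 262,226.30
NOK 262,226.30 × 0.0719204 = GBP 18,859.42
GBP 18,859.42 ÷ 0.0472259 = MXN 399,344.85
MXN 399,344.85 ÷ 0.0145666 = KRW 27,415,104
KRW 27,415,104 ÷ 752.131 = AUD 36,449.91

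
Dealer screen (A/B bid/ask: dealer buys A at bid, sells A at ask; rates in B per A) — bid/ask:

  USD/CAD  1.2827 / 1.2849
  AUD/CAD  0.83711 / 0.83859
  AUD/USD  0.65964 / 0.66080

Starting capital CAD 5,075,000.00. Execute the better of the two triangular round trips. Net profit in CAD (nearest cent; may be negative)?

Best loop CAD → AUD → USD → CAD:
CAD 5,075,000.00 ÷ 0.83859 (buy AUD at ask) = AUD 6,051,825.09
AUD 6,051,825.09 × 0.65964 (sell AUD at bid) = USD 3,992,025.90
USD 3,992,025.90 × 1.2827 (sell USD at bid) = CAD 5,120,571.62

Net profit: CAD 45,571.62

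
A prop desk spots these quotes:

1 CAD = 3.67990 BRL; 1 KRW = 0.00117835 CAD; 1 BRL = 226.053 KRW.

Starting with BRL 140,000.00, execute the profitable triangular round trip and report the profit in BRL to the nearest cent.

Profitable loop is BRL → CAD → KRW → BRL:
BRL 140,000.00 ÷ 3.67990 = CAD 38,044.51
CAD 38,044.51 ÷ 0.00117835 = KRW 32,286,258
KRW 32,286,258 ÷ 226.053 = BRL 142,826.05
Profit = BRL 142,826.05 − BRL 140,000.00

Profit: BRL 2,826.05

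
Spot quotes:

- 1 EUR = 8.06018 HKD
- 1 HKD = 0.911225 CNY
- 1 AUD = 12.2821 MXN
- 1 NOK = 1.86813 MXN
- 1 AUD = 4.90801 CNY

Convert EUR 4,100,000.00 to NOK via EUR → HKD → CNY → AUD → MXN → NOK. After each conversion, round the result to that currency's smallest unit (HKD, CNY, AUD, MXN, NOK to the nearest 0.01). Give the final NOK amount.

EUR 4,100,000.00 × 8.06018 = HKD 33,046,738.00
HKD 33,046,738.00 × 0.911225 = CNY 30,113,013.83
CNY 30,113,013.83 ÷ 4.90801 = AUD 6,135,483.39
AUD 6,135,483.39 × 12.2821 = MXN 75,356,620.54
MXN 75,356,620.54 ÷ 1.86813 = NOK 40,337,996.04

NOK 40,337,996.04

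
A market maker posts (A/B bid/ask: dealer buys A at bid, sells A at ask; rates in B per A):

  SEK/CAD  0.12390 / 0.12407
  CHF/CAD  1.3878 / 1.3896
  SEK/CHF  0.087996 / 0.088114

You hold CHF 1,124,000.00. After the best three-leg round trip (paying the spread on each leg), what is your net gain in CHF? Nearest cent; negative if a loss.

Net profit: CHF 13,372.95

Best loop CHF → SEK → CAD → CHF:
CHF 1,124,000.00 ÷ 0.088114 (buy SEK at ask) = SEK 12,756,202.19
SEK 12,756,202.19 × 0.12390 (sell SEK at bid) = CAD 1,580,493.45
CAD 1,580,493.45 ÷ 1.3896 (buy CHF at ask) = CHF 1,137,372.95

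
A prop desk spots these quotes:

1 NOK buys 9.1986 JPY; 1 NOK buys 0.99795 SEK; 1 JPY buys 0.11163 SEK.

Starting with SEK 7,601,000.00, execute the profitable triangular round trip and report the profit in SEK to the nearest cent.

Profitable loop is SEK → NOK → JPY → SEK:
SEK 7,601,000.00 ÷ 0.99795 = NOK 7,616,614.06
NOK 7,616,614.06 × 9.1986 = JPY 70,062,186
JPY 70,062,186 × 0.11163 = SEK 7,821,041.83
Profit = SEK 7,821,041.83 − SEK 7,601,000.00

Profit: SEK 220,041.83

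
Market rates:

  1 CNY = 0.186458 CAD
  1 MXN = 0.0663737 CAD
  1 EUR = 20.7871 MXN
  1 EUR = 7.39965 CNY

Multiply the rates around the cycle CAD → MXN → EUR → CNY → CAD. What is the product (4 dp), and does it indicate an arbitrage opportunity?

Around CAD → MXN → EUR → CNY → CAD: 1 ÷ 0.0663737 ÷ 20.7871 × 7.39965 × 0.186458 = 1.000005
Product ≈ 1 (deviation 0.001%, within rounding noise).

1.0000 (no arbitrage)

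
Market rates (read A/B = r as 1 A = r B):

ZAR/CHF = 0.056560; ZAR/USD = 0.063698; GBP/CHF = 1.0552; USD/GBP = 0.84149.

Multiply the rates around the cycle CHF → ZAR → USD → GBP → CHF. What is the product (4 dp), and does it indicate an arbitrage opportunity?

Around CHF → ZAR → USD → GBP → CHF: 1 ÷ 0.056560 × 0.063698 × 0.84149 × 1.0552 = 1.000000
Product ≈ 1 (deviation 0.000%, within rounding noise).

1.0000 (no arbitrage)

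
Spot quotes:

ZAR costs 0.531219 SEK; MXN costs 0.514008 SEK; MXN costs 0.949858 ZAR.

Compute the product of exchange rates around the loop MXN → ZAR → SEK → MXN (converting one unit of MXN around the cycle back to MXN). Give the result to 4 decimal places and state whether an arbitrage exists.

Around MXN → ZAR → SEK → MXN: 1 × 0.949858 × 0.531219 ÷ 0.514008 = 0.981663
Product < 1; profitable direction is MXN → SEK → ZAR → MXN.

0.9817 (arbitrage exists)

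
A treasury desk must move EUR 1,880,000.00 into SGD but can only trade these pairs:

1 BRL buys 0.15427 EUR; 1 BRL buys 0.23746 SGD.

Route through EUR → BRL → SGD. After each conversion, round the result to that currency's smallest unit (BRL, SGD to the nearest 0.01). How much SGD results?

SGD 2,893,788.81

EUR 1,880,000.00 ÷ 0.15427 = BRL 12,186,426.40
BRL 12,186,426.40 × 0.23746 = SGD 2,893,788.81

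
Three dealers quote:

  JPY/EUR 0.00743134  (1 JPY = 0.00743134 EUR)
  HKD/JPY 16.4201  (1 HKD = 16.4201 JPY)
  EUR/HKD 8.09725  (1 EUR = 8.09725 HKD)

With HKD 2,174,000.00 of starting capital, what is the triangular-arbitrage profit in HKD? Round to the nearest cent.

Profit: HKD 26,285.63

Profitable loop is HKD → EUR → JPY → HKD:
HKD 2,174,000.00 ÷ 8.09725 = EUR 268,486.21
EUR 268,486.21 ÷ 0.00743134 = JPY 36,128,910
JPY 36,128,910 ÷ 16.4201 = HKD 2,200,285.63
Profit = HKD 2,200,285.63 − HKD 2,174,000.00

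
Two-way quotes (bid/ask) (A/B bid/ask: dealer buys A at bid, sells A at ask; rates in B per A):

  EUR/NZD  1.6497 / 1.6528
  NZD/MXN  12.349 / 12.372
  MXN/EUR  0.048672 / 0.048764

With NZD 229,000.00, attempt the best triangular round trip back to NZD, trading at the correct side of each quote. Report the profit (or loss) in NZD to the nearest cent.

Best loop NZD → EUR → MXN → NZD:
NZD 229,000.00 ÷ 1.6528 (buy EUR at ask) = EUR 138,552.76
EUR 138,552.76 ÷ 0.048764 (buy MXN at ask) = MXN 2,841,291.92
MXN 2,841,291.92 ÷ 12.372 (buy NZD at ask) = NZD 229,655.02

Net profit: NZD 655.02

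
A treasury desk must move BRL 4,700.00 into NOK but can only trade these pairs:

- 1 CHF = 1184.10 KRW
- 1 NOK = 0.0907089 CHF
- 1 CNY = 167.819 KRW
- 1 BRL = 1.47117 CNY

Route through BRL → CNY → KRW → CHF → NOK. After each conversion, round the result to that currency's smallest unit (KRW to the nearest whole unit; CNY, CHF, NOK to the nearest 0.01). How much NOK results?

NOK 10,803.46

BRL 4,700.00 × 1.47117 = CNY 6,914.50
CNY 6,914.50 × 167.819 = KRW 1,160,384
KRW 1,160,384 ÷ 1184.10 = CHF 979.97
CHF 979.97 ÷ 0.0907089 = NOK 10,803.46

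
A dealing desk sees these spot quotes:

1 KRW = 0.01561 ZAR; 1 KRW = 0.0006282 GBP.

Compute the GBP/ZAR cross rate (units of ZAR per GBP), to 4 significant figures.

GBP/ZAR = 24.85

1 GBP ÷ 0.0006282 = 1591.85 KRW
1591.85 KRW × 0.01561 = 24.8488 ZAR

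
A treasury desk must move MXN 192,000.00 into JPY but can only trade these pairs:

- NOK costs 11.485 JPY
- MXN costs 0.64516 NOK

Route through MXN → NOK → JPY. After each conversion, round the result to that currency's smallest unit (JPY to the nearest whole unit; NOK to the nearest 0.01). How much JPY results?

MXN 192,000.00 × 0.64516 = NOK 123,870.72
NOK 123,870.72 × 11.485 = JPY 1,422,655

JPY 1,422,655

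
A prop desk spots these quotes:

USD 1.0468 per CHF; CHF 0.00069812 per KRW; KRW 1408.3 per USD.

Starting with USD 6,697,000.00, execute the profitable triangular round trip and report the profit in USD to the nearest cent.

Profit: USD 195,380.93

Profitable loop is USD → KRW → CHF → USD:
USD 6,697,000.00 × 1408.3 = KRW 9,431,385,100
KRW 9,431,385,100 × 0.00069812 = CHF 6,584,238.57
CHF 6,584,238.57 × 1.0468 = USD 6,892,380.93
Profit = USD 6,892,380.93 − USD 6,697,000.00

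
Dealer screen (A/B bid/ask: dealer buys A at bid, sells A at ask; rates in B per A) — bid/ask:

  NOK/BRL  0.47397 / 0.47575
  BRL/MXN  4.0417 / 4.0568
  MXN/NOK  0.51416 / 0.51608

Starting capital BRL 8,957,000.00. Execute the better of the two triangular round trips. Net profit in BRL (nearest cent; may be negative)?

Best loop BRL → NOK → MXN → BRL:
BRL 8,957,000.00 ÷ 0.47575 (buy NOK at ask) = NOK 18,827,115.08
NOK 18,827,115.08 ÷ 0.51608 (buy MXN at ask) = MXN 36,481,001.17
MXN 36,481,001.17 ÷ 4.0568 (buy BRL at ask) = BRL 8,992,556.00

Net profit: BRL 35,556.00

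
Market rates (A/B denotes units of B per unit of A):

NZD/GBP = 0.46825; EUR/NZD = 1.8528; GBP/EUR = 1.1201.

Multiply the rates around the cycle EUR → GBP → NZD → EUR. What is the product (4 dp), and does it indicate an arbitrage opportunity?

1.0291 (arbitrage exists)

Around EUR → GBP → NZD → EUR: 1 ÷ 1.1201 ÷ 0.46825 ÷ 1.8528 = 1.029051
Product > 1; profitable direction is EUR → GBP → NZD → EUR.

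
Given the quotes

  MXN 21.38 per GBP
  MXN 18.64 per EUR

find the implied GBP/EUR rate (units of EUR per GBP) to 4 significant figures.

GBP/EUR = 1.147

1 GBP × 21.38 = 21.38 MXN
21.38 MXN ÷ 18.64 = 1.147 EUR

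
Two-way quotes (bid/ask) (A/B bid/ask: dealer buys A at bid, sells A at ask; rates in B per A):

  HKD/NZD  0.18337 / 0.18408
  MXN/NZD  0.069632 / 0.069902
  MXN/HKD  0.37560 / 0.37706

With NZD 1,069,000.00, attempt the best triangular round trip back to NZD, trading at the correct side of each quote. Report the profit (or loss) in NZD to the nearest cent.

Best loop NZD → HKD → MXN → NZD:
NZD 1,069,000.00 ÷ 0.18408 (buy HKD at ask) = HKD 5,807,257.71
HKD 5,807,257.71 ÷ 0.37706 (buy MXN at ask) = MXN 15,401,415.46
MXN 15,401,415.46 × 0.069632 (sell MXN at bid) = NZD 1,072,431.36

Net profit: NZD 3,431.36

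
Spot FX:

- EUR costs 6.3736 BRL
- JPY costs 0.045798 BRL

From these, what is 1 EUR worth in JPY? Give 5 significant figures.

EUR/JPY = 139.17

1 EUR × 6.3736 = 6.3736 BRL
6.3736 BRL ÷ 0.045798 = 139.168 JPY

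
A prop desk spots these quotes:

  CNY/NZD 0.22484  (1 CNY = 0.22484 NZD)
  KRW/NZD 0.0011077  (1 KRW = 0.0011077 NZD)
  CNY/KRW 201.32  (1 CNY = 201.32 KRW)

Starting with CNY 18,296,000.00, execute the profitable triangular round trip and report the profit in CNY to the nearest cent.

Profitable loop is CNY → NZD → KRW → CNY:
CNY 18,296,000.00 × 0.22484 = NZD 4,113,672.64
NZD 4,113,672.64 ÷ 0.0011077 = KRW 3,713,706,455
KRW 3,713,706,455 ÷ 201.32 = CNY 18,446,783.50
Profit = CNY 18,446,783.50 − CNY 18,296,000.00

Profit: CNY 150,783.50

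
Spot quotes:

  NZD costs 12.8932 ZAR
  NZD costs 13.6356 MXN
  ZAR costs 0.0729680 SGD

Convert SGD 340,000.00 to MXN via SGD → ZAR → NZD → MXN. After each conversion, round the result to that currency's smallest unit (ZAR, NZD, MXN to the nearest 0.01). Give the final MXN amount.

SGD 340,000.00 ÷ 0.0729680 = ZAR 4,659,576.80
ZAR 4,659,576.80 ÷ 12.8932 = NZD 361,398.01
NZD 361,398.01 × 13.6356 = MXN 4,927,878.71

MXN 4,927,878.71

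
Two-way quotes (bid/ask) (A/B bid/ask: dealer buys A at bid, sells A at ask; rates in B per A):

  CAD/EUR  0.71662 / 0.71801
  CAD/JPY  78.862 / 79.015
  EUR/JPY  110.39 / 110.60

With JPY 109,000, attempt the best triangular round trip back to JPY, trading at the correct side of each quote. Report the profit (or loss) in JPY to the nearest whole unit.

Best loop JPY → CAD → EUR → JPY:
JPY 109,000 ÷ 79.015 (buy CAD at ask) = CAD 1,379.48
CAD 1,379.48 × 0.71662 (sell CAD at bid) = EUR 988.57
EUR 988.57 × 110.39 (sell EUR at bid) = JPY 109,128

Net profit: JPY 128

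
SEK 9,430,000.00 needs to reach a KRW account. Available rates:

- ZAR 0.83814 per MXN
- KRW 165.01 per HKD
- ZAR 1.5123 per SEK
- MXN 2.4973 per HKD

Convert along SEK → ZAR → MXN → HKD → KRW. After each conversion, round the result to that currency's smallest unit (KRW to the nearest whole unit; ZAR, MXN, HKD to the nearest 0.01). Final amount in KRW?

KRW 1,124,275,184

SEK 9,430,000.00 × 1.5123 = ZAR 14,260,989.00
ZAR 14,260,989.00 ÷ 0.83814 = MXN 17,015,044.03
MXN 17,015,044.03 ÷ 2.4973 = HKD 6,813,376.06
HKD 6,813,376.06 × 165.01 = KRW 1,124,275,184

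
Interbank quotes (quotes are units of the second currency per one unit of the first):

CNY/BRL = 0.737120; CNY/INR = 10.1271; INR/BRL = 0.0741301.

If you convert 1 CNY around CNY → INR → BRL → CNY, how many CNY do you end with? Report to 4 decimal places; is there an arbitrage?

Around CNY → INR → BRL → CNY: 1 × 10.1271 × 0.0741301 ÷ 0.737120 = 1.018454
Product > 1; profitable direction is CNY → INR → BRL → CNY.

1.0185 (arbitrage exists)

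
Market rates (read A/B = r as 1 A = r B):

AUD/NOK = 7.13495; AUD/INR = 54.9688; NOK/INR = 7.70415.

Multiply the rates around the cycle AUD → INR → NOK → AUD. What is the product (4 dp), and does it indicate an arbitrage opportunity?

Around AUD → INR → NOK → AUD: 1 × 54.9688 ÷ 7.70415 ÷ 7.13495 = 1.000001
Product ≈ 1 (deviation 0.000%, within rounding noise).

1.0000 (no arbitrage)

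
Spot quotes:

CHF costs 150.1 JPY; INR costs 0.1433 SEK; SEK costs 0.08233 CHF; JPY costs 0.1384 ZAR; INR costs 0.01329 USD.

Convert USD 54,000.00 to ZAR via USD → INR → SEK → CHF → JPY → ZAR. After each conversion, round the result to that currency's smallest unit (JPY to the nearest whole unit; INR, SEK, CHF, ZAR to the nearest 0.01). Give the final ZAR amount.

ZAR 995,840.73

USD 54,000.00 ÷ 0.01329 = INR 4,063,205.42
INR 4,063,205.42 × 0.1433 = SEK 582,257.34
SEK 582,257.34 × 0.08233 = CHF 47,937.25
CHF 47,937.25 × 150.1 = JPY 7,195,381
JPY 7,195,381 × 0.1384 = ZAR 995,840.73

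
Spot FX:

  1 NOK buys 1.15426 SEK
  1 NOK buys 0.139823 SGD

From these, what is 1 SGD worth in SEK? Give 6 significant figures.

SGD/SEK = 8.25515

1 SGD ÷ 0.139823 = 7.1519 NOK
7.1519 NOK × 1.15426 = 8.25515 SEK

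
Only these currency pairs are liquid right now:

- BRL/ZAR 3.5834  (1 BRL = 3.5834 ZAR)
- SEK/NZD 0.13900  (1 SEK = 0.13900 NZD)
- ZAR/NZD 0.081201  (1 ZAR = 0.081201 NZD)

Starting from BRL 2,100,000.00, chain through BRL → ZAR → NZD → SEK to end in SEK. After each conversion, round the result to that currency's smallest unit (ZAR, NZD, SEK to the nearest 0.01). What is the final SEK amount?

SEK 4,396,035.18

BRL 2,100,000.00 × 3.5834 = ZAR 7,525,140.00
ZAR 7,525,140.00 × 0.081201 = NZD 611,048.89
NZD 611,048.89 ÷ 0.13900 = SEK 4,396,035.18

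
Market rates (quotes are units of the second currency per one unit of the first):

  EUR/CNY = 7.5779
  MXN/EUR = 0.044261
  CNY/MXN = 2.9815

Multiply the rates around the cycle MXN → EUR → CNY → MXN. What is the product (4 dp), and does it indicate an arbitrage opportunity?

1.0000 (no arbitrage)

Around MXN → EUR → CNY → MXN: 1 × 0.044261 × 7.5779 × 2.9815 = 1.000011
Product ≈ 1 (deviation 0.001%, within rounding noise).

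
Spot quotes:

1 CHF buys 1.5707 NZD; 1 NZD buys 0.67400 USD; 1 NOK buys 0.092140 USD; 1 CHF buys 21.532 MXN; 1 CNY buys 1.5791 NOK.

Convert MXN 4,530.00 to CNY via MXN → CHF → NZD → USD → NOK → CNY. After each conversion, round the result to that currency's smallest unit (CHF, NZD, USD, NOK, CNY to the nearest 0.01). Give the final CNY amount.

CNY 1,530.74

MXN 4,530.00 ÷ 21.532 = CHF 210.38
CHF 210.38 × 1.5707 = NZD 330.44
NZD 330.44 × 0.67400 = USD 222.72
USD 222.72 ÷ 0.092140 = NOK 2,417.19
NOK 2,417.19 ÷ 1.5791 = CNY 1,530.74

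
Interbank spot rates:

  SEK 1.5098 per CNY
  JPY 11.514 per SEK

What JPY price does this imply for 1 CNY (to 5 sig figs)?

CNY/JPY = 17.384

1 CNY × 1.5098 = 1.5098 SEK
1.5098 SEK × 11.514 = 17.3838 JPY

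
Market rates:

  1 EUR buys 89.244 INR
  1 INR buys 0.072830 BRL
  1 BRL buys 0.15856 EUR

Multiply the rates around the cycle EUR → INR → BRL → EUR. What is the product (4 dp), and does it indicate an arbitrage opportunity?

Around EUR → INR → BRL → EUR: 1 × 89.244 × 0.072830 × 0.15856 = 1.030583
Product > 1; profitable direction is EUR → INR → BRL → EUR.

1.0306 (arbitrage exists)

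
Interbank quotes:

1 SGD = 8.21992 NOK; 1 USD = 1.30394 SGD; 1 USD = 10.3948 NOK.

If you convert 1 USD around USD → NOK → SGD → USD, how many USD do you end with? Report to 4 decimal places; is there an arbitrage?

Around USD → NOK → SGD → USD: 1 × 10.3948 ÷ 8.21992 ÷ 1.30394 = 0.969820
Product < 1; profitable direction is USD → SGD → NOK → USD.

0.9698 (arbitrage exists)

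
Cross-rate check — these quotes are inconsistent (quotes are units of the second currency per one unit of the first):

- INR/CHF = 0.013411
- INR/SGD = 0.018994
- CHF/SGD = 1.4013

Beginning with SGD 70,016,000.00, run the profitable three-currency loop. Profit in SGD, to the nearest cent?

Profit: SGD 749,478.10

Profitable loop is SGD → CHF → INR → SGD:
SGD 70,016,000.00 ÷ 1.4013 = CHF 49,965,032.47
CHF 49,965,032.47 ÷ 0.013411 = INR 3,725,675,376.17
INR 3,725,675,376.17 × 0.018994 = SGD 70,765,478.10
Profit = SGD 70,765,478.10 − SGD 70,016,000.00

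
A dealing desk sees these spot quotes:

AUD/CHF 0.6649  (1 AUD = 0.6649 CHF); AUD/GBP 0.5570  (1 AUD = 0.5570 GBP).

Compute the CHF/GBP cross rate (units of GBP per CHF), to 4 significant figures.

1 CHF ÷ 0.6649 = 1.50399 AUD
1.50399 AUD × 0.5570 = 0.83772 GBP

CHF/GBP = 0.8377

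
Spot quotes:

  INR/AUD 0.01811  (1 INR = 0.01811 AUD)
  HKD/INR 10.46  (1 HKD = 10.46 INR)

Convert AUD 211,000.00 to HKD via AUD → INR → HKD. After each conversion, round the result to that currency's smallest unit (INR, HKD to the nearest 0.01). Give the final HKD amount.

AUD 211,000.00 ÷ 0.01811 = INR 11,651,021.54
INR 11,651,021.54 ÷ 10.46 = HKD 1,113,864.39

HKD 1,113,864.39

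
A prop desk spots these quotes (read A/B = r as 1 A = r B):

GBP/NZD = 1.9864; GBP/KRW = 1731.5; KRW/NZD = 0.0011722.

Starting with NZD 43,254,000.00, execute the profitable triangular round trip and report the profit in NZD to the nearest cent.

Profitable loop is NZD → GBP → KRW → NZD:
NZD 43,254,000.00 ÷ 1.9864 = GBP 21,775,070.48
GBP 21,775,070.48 × 1731.5 = KRW 37,703,534,535
KRW 37,703,534,535 × 0.0011722 = NZD 44,196,083.18
Profit = NZD 44,196,083.18 − NZD 43,254,000.00

Profit: NZD 942,083.18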